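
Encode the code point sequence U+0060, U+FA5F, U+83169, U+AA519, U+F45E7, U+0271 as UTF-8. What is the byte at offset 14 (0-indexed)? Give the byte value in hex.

0x97

U+0060 → 1-byte form 60 at offsets 0–0.
U+FA5F → 3-byte form EF A9 9F at offsets 1–3.
U+83169 → 4-byte form F2 83 85 A9 at offsets 4–7.
U+AA519 → 4-byte form F2 AA 94 99 at offsets 8–11.
U+F45E7 → 4-byte form F3 B4 97 A7 at offsets 12–15.
Offset 14 falls in char 5's range; it's byte 3 of F3 B4 97 A7 = 0x97.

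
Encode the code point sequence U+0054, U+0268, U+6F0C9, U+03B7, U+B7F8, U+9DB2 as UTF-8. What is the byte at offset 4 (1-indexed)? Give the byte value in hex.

0xF1

1-indexed offset 4 is 0-indexed offset 3.
U+0054 → 1-byte form 54 at offsets 0–0.
U+0268 → 2-byte form C9 A8 at offsets 1–2.
U+6F0C9 → 4-byte form F1 AF 83 89 at offsets 3–6.
Offset 3 falls in char 3's range; it's byte 1 of F1 AF 83 89 = 0xF1.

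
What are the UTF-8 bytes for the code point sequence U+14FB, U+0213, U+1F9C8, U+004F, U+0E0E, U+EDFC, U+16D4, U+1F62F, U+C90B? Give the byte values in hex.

E1 93 BB C8 93 F0 9F A7 88 4F E0 B8 8E EE B7 BC E1 9B 94 F0 9F 98 AF EC A4 8B

U+14FB: 3-byte form → E1 93 BB.
U+0213: 2-byte form → C8 93.
U+1F9C8: 4-byte form → F0 9F A7 88.
U+004F: 1-byte form → 4F.
U+0E0E: 3-byte form → E0 B8 8E.
U+EDFC: 3-byte form → EE B7 BC.
U+16D4: 3-byte form → E1 9B 94.
U+1F62F: 4-byte form → F0 9F 98 AF.
U+C90B: 3-byte form → EC A4 8B.
Concatenated (26 bytes): E1 93 BB C8 93 F0 9F A7 88 4F E0 B8 8E EE B7 BC E1 9B 94 F0 9F 98 AF EC A4 8B.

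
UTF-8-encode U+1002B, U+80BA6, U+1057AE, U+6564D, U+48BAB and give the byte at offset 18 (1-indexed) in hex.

1-indexed offset 18 is 0-indexed offset 17.
U+1002B → 4-byte form F0 90 80 AB at offsets 0–3.
U+80BA6 → 4-byte form F2 80 AE A6 at offsets 4–7.
U+1057AE → 4-byte form F4 85 9E AE at offsets 8–11.
U+6564D → 4-byte form F1 A5 99 8D at offsets 12–15.
U+48BAB → 4-byte form F1 88 AE AB at offsets 16–19.
Offset 17 falls in char 5's range; it's byte 2 of F1 88 AE AB = 0x88.

0x88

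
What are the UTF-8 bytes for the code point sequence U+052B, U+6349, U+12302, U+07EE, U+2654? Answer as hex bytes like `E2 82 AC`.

U+052B: 2-byte form → D4 AB.
U+6349: 3-byte form → E6 8D 89.
U+12302: 4-byte form → F0 92 8C 82.
U+07EE: 2-byte form → DF AE.
U+2654: 3-byte form → E2 99 94.
Concatenated (14 bytes): D4 AB E6 8D 89 F0 92 8C 82 DF AE E2 99 94.

D4 AB E6 8D 89 F0 92 8C 82 DF AE E2 99 94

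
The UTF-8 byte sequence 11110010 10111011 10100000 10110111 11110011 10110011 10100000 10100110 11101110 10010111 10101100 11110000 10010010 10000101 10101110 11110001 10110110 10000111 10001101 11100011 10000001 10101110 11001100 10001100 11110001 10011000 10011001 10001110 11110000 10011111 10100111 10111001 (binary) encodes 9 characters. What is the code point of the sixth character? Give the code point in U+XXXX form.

U+306E

Offset 0: leading byte 0xF2 = 11110010 → 4-byte char #1 = F2 BB A0 B7.
Offset 4: leading byte 0xF3 = 11110011 → 4-byte char #2 = F3 B3 A0 A6.
Offset 8: leading byte 0xEE = 11101110 → 3-byte char #3 = EE 97 AC.
Offset 11: leading byte 0xF0 = 11110000 → 4-byte char #4 = F0 92 85 AE.
Offset 15: leading byte 0xF1 = 11110001 → 4-byte char #5 = F1 B6 87 8D.
Offset 19: leading byte 0xE3 = 11100011 → 3-byte char #6 = E3 81 AE.
Leading byte 0xE3 = 11100011 matches 1110xxxx → 3-byte sequence.
Byte 1: 0xE3 = 11100011, payload 0011 (4 bits).
Byte 2: 0x81 = 10000001 (10xxxxxx ✓), payload 000001.
Byte 3: 0xAE = 10101110 (10xxxxxx ✓), payload 101110.
Concatenate: 0011000001101110 = 0x306E (16 bits → U+306E).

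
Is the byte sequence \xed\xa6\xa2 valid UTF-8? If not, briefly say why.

invalid (encodes a surrogate (U+D800–U+DFFF))

Structurally a 3-byte sequence; payload = 0xD9A2.
But 0xD9A2 is in U+D800–U+DFFF, the surrogate range. Surrogates are not Unicode scalar values and are forbidden in UTF-8.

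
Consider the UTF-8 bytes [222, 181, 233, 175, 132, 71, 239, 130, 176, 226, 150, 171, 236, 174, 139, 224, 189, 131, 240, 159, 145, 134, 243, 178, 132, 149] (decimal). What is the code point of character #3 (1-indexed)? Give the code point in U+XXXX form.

U+0047

Offset 0: leading byte 0xDE = 11011110 → 2-byte char #1 = DE B5.
Offset 2: leading byte 0xE9 = 11101001 → 3-byte char #2 = E9 AF 84.
Offset 5: leading byte 0x47 = 01000111 → 1-byte char #3 = 47.
Leading byte 0x47 = 01000111 matches 0xxxxxxx → 1-byte sequence.
Byte 1: 0x47 = 01000111, payload 1000111 (7 bits).
Concatenate: 1000111 = 0x47 (7 bits → U+0047).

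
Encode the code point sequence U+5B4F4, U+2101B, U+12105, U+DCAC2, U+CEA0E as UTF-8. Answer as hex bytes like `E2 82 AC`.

U+5B4F4: 4-byte form → F1 9B 93 B4.
U+2101B: 4-byte form → F0 A1 80 9B.
U+12105: 4-byte form → F0 92 84 85.
U+DCAC2: 4-byte form → F3 9C AB 82.
U+CEA0E: 4-byte form → F3 8E A8 8E.
Concatenated (20 bytes): F1 9B 93 B4 F0 A1 80 9B F0 92 84 85 F3 9C AB 82 F3 8E A8 8E.

F1 9B 93 B4 F0 A1 80 9B F0 92 84 85 F3 9C AB 82 F3 8E A8 8E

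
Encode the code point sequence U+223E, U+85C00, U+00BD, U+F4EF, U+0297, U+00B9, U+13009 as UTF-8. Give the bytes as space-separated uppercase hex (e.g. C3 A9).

E2 88 BE F2 85 B0 80 C2 BD EF 93 AF CA 97 C2 B9 F0 93 80 89

U+223E: 3-byte form → E2 88 BE.
U+85C00: 4-byte form → F2 85 B0 80.
U+00BD: 2-byte form → C2 BD.
U+F4EF: 3-byte form → EF 93 AF.
U+0297: 2-byte form → CA 97.
U+00B9: 2-byte form → C2 B9.
U+13009: 4-byte form → F0 93 80 89.
Concatenated (20 bytes): E2 88 BE F2 85 B0 80 C2 BD EF 93 AF CA 97 C2 B9 F0 93 80 89.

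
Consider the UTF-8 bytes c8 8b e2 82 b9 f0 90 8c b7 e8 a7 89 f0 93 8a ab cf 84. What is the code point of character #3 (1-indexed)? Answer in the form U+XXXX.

Offset 0: leading byte 0xC8 = 11001000 → 2-byte char #1 = C8 8B.
Offset 2: leading byte 0xE2 = 11100010 → 3-byte char #2 = E2 82 B9.
Offset 5: leading byte 0xF0 = 11110000 → 4-byte char #3 = F0 90 8C B7.
Leading byte 0xF0 = 11110000 matches 11110xxx → 4-byte sequence.
Byte 1: 0xF0 = 11110000, payload 000 (3 bits).
Byte 2: 0x90 = 10010000 (10xxxxxx ✓), payload 010000.
Byte 3: 0x8C = 10001100 (10xxxxxx ✓), payload 001100.
Byte 4: 0xB7 = 10110111 (10xxxxxx ✓), payload 110111.
Concatenate: 000010000001100110111 = 0x10337 (21 bits → U+10337).

U+10337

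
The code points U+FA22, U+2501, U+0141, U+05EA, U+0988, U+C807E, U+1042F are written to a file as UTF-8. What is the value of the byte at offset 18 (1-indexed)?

1-indexed offset 18 is 0-indexed offset 17.
U+FA22 → 3-byte form EF A8 A2 at offsets 0–2.
U+2501 → 3-byte form E2 94 81 at offsets 3–5.
U+0141 → 2-byte form C5 81 at offsets 6–7.
U+05EA → 2-byte form D7 AA at offsets 8–9.
U+0988 → 3-byte form E0 A6 88 at offsets 10–12.
U+C807E → 4-byte form F3 88 81 BE at offsets 13–16.
U+1042F → 4-byte form F0 90 90 AF at offsets 17–20.
Offset 17 falls in char 7's range; it's byte 1 of F0 90 90 AF = 0xF0.

0xF0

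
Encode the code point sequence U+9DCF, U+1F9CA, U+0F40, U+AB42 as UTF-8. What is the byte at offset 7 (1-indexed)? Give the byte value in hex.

0x8A

1-indexed offset 7 is 0-indexed offset 6.
U+9DCF → 3-byte form E9 B7 8F at offsets 0–2.
U+1F9CA → 4-byte form F0 9F A7 8A at offsets 3–6.
Offset 6 falls in char 2's range; it's byte 4 of F0 9F A7 8A = 0x8A.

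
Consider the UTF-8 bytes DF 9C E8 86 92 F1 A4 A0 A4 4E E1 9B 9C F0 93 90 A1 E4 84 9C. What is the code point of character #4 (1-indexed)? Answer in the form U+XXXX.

Offset 0: leading byte 0xDF = 11011111 → 2-byte char #1 = DF 9C.
Offset 2: leading byte 0xE8 = 11101000 → 3-byte char #2 = E8 86 92.
Offset 5: leading byte 0xF1 = 11110001 → 4-byte char #3 = F1 A4 A0 A4.
Offset 9: leading byte 0x4E = 01001110 → 1-byte char #4 = 4E.
Leading byte 0x4E = 01001110 matches 0xxxxxxx → 1-byte sequence.
Byte 1: 0x4E = 01001110, payload 1001110 (7 bits).
Concatenate: 1001110 = 0x4E (7 bits → U+004E).

U+004E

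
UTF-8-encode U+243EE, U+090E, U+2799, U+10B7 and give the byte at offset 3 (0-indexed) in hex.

U+243EE → 4-byte form F0 A4 8F AE at offsets 0–3.
Offset 3 falls in char 1's range; it's byte 4 of F0 A4 8F AE = 0xAE.

0xAE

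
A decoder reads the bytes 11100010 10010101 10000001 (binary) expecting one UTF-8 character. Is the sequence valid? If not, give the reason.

valid

Leading byte 0xE2 = 11100010 → 3-byte form.
Continuation bytes 0x95=10010101, 0x81=10000001 all match 10xxxxxx.
Decoded value 0x2541 is ≥ 0x800 (shortest form) and not a surrogate.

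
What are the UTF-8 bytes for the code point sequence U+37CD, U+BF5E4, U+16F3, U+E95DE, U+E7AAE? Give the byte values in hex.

E3 9F 8D F2 BF 97 A4 E1 9B B3 F3 A9 97 9E F3 A7 AA AE

U+37CD: 3-byte form → E3 9F 8D.
U+BF5E4: 4-byte form → F2 BF 97 A4.
U+16F3: 3-byte form → E1 9B B3.
U+E95DE: 4-byte form → F3 A9 97 9E.
U+E7AAE: 4-byte form → F3 A7 AA AE.
Concatenated (18 bytes): E3 9F 8D F2 BF 97 A4 E1 9B B3 F3 A9 97 9E F3 A7 AA AE.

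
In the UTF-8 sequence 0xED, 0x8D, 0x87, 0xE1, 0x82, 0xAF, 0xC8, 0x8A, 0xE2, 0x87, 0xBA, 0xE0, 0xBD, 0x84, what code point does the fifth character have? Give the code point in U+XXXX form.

U+0F44

Offset 0: leading byte 0xED = 11101101 → 3-byte char #1 = ED 8D 87.
Offset 3: leading byte 0xE1 = 11100001 → 3-byte char #2 = E1 82 AF.
Offset 6: leading byte 0xC8 = 11001000 → 2-byte char #3 = C8 8A.
Offset 8: leading byte 0xE2 = 11100010 → 3-byte char #4 = E2 87 BA.
Offset 11: leading byte 0xE0 = 11100000 → 3-byte char #5 = E0 BD 84.
Leading byte 0xE0 = 11100000 matches 1110xxxx → 3-byte sequence.
Byte 1: 0xE0 = 11100000, payload 0000 (4 bits).
Byte 2: 0xBD = 10111101 (10xxxxxx ✓), payload 111101.
Byte 3: 0x84 = 10000100 (10xxxxxx ✓), payload 000100.
Concatenate: 0000111101000100 = 0xF44 (16 bits → U+0F44).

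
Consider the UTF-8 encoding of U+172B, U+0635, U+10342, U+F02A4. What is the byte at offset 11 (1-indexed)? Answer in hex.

1-indexed offset 11 is 0-indexed offset 10.
U+172B → 3-byte form E1 9C AB at offsets 0–2.
U+0635 → 2-byte form D8 B5 at offsets 3–4.
U+10342 → 4-byte form F0 90 8D 82 at offsets 5–8.
U+F02A4 → 4-byte form F3 B0 8A A4 at offsets 9–12.
Offset 10 falls in char 4's range; it's byte 2 of F3 B0 8A A4 = 0xB0.

0xB0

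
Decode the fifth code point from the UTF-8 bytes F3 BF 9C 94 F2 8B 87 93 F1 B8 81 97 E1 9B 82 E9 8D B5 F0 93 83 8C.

Offset 0: leading byte 0xF3 = 11110011 → 4-byte char #1 = F3 BF 9C 94.
Offset 4: leading byte 0xF2 = 11110010 → 4-byte char #2 = F2 8B 87 93.
Offset 8: leading byte 0xF1 = 11110001 → 4-byte char #3 = F1 B8 81 97.
Offset 12: leading byte 0xE1 = 11100001 → 3-byte char #4 = E1 9B 82.
Offset 15: leading byte 0xE9 = 11101001 → 3-byte char #5 = E9 8D B5.
Leading byte 0xE9 = 11101001 matches 1110xxxx → 3-byte sequence.
Byte 1: 0xE9 = 11101001, payload 1001 (4 bits).
Byte 2: 0x8D = 10001101 (10xxxxxx ✓), payload 001101.
Byte 3: 0xB5 = 10110101 (10xxxxxx ✓), payload 110101.
Concatenate: 1001001101110101 = 0x9375 (16 bits → U+9375).

U+9375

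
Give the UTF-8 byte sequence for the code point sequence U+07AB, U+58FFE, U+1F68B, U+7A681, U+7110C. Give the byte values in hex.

U+07AB: 2-byte form → DE AB.
U+58FFE: 4-byte form → F1 98 BF BE.
U+1F68B: 4-byte form → F0 9F 9A 8B.
U+7A681: 4-byte form → F1 BA 9A 81.
U+7110C: 4-byte form → F1 B1 84 8C.
Concatenated (18 bytes): DE AB F1 98 BF BE F0 9F 9A 8B F1 BA 9A 81 F1 B1 84 8C.

DE AB F1 98 BF BE F0 9F 9A 8B F1 BA 9A 81 F1 B1 84 8C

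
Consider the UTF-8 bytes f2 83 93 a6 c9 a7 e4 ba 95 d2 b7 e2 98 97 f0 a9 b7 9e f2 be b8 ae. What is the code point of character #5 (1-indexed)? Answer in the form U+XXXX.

U+2617

Offset 0: leading byte 0xF2 = 11110010 → 4-byte char #1 = F2 83 93 A6.
Offset 4: leading byte 0xC9 = 11001001 → 2-byte char #2 = C9 A7.
Offset 6: leading byte 0xE4 = 11100100 → 3-byte char #3 = E4 BA 95.
Offset 9: leading byte 0xD2 = 11010010 → 2-byte char #4 = D2 B7.
Offset 11: leading byte 0xE2 = 11100010 → 3-byte char #5 = E2 98 97.
Leading byte 0xE2 = 11100010 matches 1110xxxx → 3-byte sequence.
Byte 1: 0xE2 = 11100010, payload 0010 (4 bits).
Byte 2: 0x98 = 10011000 (10xxxxxx ✓), payload 011000.
Byte 3: 0x97 = 10010111 (10xxxxxx ✓), payload 010111.
Concatenate: 0010011000010111 = 0x2617 (16 bits → U+2617).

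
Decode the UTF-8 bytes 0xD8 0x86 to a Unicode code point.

U+0606

Leading byte 0xD8 = 11011000 matches 110xxxxx → 2-byte sequence.
Byte 1: 0xD8 = 11011000, payload 11000 (5 bits).
Byte 2: 0x86 = 10000110 (10xxxxxx ✓), payload 000110.
Concatenate: 11000000110 = 0x606 (11 bits → U+0606).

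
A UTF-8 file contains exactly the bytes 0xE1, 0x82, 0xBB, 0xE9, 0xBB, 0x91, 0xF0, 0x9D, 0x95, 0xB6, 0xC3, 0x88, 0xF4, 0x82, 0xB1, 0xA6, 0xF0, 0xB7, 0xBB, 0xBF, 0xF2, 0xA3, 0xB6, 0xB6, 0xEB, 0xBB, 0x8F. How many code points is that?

Byte at offset 0: 0xE1 = 11100001 → 3-byte char (#1). Advance 3.
Byte at offset 3: 0xE9 = 11101001 → 3-byte char (#2). Advance 3.
Byte at offset 6: 0xF0 = 11110000 → 4-byte char (#3). Advance 4.
Byte at offset 10: 0xC3 = 11000011 → 2-byte char (#4). Advance 2.
Byte at offset 12: 0xF4 = 11110100 → 4-byte char (#5). Advance 4.
Byte at offset 16: 0xF0 = 11110000 → 4-byte char (#6). Advance 4.
Byte at offset 20: 0xF2 = 11110010 → 4-byte char (#7). Advance 4.
Byte at offset 24: 0xEB = 11101011 → 3-byte char (#8). Advance 3.
Reached end at offset 27 after 8 code points.

8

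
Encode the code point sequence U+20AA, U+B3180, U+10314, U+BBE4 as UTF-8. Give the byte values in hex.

E2 82 AA F2 B3 86 80 F0 90 8C 94 EB AF A4

U+20AA: 3-byte form → E2 82 AA.
U+B3180: 4-byte form → F2 B3 86 80.
U+10314: 4-byte form → F0 90 8C 94.
U+BBE4: 3-byte form → EB AF A4.
Concatenated (14 bytes): E2 82 AA F2 B3 86 80 F0 90 8C 94 EB AF A4.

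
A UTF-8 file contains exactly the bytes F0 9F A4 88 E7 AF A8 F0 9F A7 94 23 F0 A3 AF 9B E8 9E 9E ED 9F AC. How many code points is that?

7

Byte at offset 0: 0xF0 = 11110000 → 4-byte char (#1). Advance 4.
Byte at offset 4: 0xE7 = 11100111 → 3-byte char (#2). Advance 3.
Byte at offset 7: 0xF0 = 11110000 → 4-byte char (#3). Advance 4.
Byte at offset 11: 0x23 = 00100011 → 1-byte char (#4). Advance 1.
Byte at offset 12: 0xF0 = 11110000 → 4-byte char (#5). Advance 4.
Byte at offset 16: 0xE8 = 11101000 → 3-byte char (#6). Advance 3.
Byte at offset 19: 0xED = 11101101 → 3-byte char (#7). Advance 3.
Reached end at offset 22 after 7 code points.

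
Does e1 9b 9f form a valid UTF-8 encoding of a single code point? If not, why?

valid

Leading byte 0xE1 = 11100001 → 3-byte form.
Continuation bytes 0x9B=10011011, 0x9F=10011111 all match 10xxxxxx.
Decoded value 0x16DF is ≥ 0x800 (shortest form) and not a surrogate.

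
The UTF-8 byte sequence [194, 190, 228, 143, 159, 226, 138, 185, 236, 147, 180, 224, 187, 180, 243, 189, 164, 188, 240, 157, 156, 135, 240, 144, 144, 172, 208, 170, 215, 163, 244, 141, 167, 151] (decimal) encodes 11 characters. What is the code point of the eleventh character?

U+10D9D7

Offset 0: leading byte 0xC2 = 11000010 → 2-byte char #1 = C2 BE.
Offset 2: leading byte 0xE4 = 11100100 → 3-byte char #2 = E4 8F 9F.
Offset 5: leading byte 0xE2 = 11100010 → 3-byte char #3 = E2 8A B9.
Offset 8: leading byte 0xEC = 11101100 → 3-byte char #4 = EC 93 B4.
Offset 11: leading byte 0xE0 = 11100000 → 3-byte char #5 = E0 BB B4.
Offset 14: leading byte 0xF3 = 11110011 → 4-byte char #6 = F3 BD A4 BC.
Offset 18: leading byte 0xF0 = 11110000 → 4-byte char #7 = F0 9D 9C 87.
Offset 22: leading byte 0xF0 = 11110000 → 4-byte char #8 = F0 90 90 AC.
Offset 26: leading byte 0xD0 = 11010000 → 2-byte char #9 = D0 AA.
Offset 28: leading byte 0xD7 = 11010111 → 2-byte char #10 = D7 A3.
Offset 30: leading byte 0xF4 = 11110100 → 4-byte char #11 = F4 8D A7 97.
Leading byte 0xF4 = 11110100 matches 11110xxx → 4-byte sequence.
Byte 1: 0xF4 = 11110100, payload 100 (3 bits).
Byte 2: 0x8D = 10001101 (10xxxxxx ✓), payload 001101.
Byte 3: 0xA7 = 10100111 (10xxxxxx ✓), payload 100111.
Byte 4: 0x97 = 10010111 (10xxxxxx ✓), payload 010111.
Concatenate: 100001101100111010111 = 0x10D9D7 (21 bits → U+10D9D7).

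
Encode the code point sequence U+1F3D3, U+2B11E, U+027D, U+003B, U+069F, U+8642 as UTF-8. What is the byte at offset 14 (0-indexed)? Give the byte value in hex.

U+1F3D3 → 4-byte form F0 9F 8F 93 at offsets 0–3.
U+2B11E → 4-byte form F0 AB 84 9E at offsets 4–7.
U+027D → 2-byte form C9 BD at offsets 8–9.
U+003B → 1-byte form 3B at offsets 10–10.
U+069F → 2-byte form DA 9F at offsets 11–12.
U+8642 → 3-byte form E8 99 82 at offsets 13–15.
Offset 14 falls in char 6's range; it's byte 2 of E8 99 82 = 0x99.

0x99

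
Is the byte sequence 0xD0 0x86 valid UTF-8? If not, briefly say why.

valid

Leading byte 0xD0 = 11010000 → 2-byte form.
Continuation bytes 0x86=10000110 all match 10xxxxxx.
Decoded value 0x406 is ≥ 0x80 (shortest form) and not a surrogate.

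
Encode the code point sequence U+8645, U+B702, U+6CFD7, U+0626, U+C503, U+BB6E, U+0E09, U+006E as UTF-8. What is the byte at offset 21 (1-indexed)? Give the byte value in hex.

0x89

1-indexed offset 21 is 0-indexed offset 20.
U+8645 → 3-byte form E8 99 85 at offsets 0–2.
U+B702 → 3-byte form EB 9C 82 at offsets 3–5.
U+6CFD7 → 4-byte form F1 AC BF 97 at offsets 6–9.
U+0626 → 2-byte form D8 A6 at offsets 10–11.
U+C503 → 3-byte form EC 94 83 at offsets 12–14.
U+BB6E → 3-byte form EB AD AE at offsets 15–17.
U+0E09 → 3-byte form E0 B8 89 at offsets 18–20.
Offset 20 falls in char 7's range; it's byte 3 of E0 B8 89 = 0x89.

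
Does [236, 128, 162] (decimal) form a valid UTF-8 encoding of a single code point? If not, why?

valid

Leading byte 0xEC = 11101100 → 3-byte form.
Continuation bytes 0x80=10000000, 0xA2=10100010 all match 10xxxxxx.
Decoded value 0xC022 is ≥ 0x800 (shortest form) and not a surrogate.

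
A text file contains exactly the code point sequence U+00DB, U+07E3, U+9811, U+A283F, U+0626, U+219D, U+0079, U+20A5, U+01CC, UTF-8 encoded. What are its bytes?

C3 9B DF A3 E9 A0 91 F2 A2 A0 BF D8 A6 E2 86 9D 79 E2 82 A5 C7 8C

U+00DB: 2-byte form → C3 9B.
U+07E3: 2-byte form → DF A3.
U+9811: 3-byte form → E9 A0 91.
U+A283F: 4-byte form → F2 A2 A0 BF.
U+0626: 2-byte form → D8 A6.
U+219D: 3-byte form → E2 86 9D.
U+0079: 1-byte form → 79.
U+20A5: 3-byte form → E2 82 A5.
U+01CC: 2-byte form → C7 8C.
Concatenated (22 bytes): C3 9B DF A3 E9 A0 91 F2 A2 A0 BF D8 A6 E2 86 9D 79 E2 82 A5 C7 8C.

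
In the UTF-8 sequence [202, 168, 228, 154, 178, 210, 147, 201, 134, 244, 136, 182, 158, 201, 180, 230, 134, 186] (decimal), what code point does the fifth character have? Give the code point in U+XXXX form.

Offset 0: leading byte 0xCA = 11001010 → 2-byte char #1 = CA A8.
Offset 2: leading byte 0xE4 = 11100100 → 3-byte char #2 = E4 9A B2.
Offset 5: leading byte 0xD2 = 11010010 → 2-byte char #3 = D2 93.
Offset 7: leading byte 0xC9 = 11001001 → 2-byte char #4 = C9 86.
Offset 9: leading byte 0xF4 = 11110100 → 4-byte char #5 = F4 88 B6 9E.
Leading byte 0xF4 = 11110100 matches 11110xxx → 4-byte sequence.
Byte 1: 0xF4 = 11110100, payload 100 (3 bits).
Byte 2: 0x88 = 10001000 (10xxxxxx ✓), payload 001000.
Byte 3: 0xB6 = 10110110 (10xxxxxx ✓), payload 110110.
Byte 4: 0x9E = 10011110 (10xxxxxx ✓), payload 011110.
Concatenate: 100001000110110011110 = 0x108D9E (21 bits → U+108D9E).

U+108D9E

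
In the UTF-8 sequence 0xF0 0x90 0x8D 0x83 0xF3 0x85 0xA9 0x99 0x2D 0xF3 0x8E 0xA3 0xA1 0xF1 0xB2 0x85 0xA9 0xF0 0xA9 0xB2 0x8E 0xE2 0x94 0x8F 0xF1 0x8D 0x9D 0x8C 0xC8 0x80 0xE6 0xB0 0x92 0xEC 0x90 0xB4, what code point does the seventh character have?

U+250F

Offset 0: leading byte 0xF0 = 11110000 → 4-byte char #1 = F0 90 8D 83.
Offset 4: leading byte 0xF3 = 11110011 → 4-byte char #2 = F3 85 A9 99.
Offset 8: leading byte 0x2D = 00101101 → 1-byte char #3 = 2D.
Offset 9: leading byte 0xF3 = 11110011 → 4-byte char #4 = F3 8E A3 A1.
Offset 13: leading byte 0xF1 = 11110001 → 4-byte char #5 = F1 B2 85 A9.
Offset 17: leading byte 0xF0 = 11110000 → 4-byte char #6 = F0 A9 B2 8E.
Offset 21: leading byte 0xE2 = 11100010 → 3-byte char #7 = E2 94 8F.
Leading byte 0xE2 = 11100010 matches 1110xxxx → 3-byte sequence.
Byte 1: 0xE2 = 11100010, payload 0010 (4 bits).
Byte 2: 0x94 = 10010100 (10xxxxxx ✓), payload 010100.
Byte 3: 0x8F = 10001111 (10xxxxxx ✓), payload 001111.
Concatenate: 0010010100001111 = 0x250F (16 bits → U+250F).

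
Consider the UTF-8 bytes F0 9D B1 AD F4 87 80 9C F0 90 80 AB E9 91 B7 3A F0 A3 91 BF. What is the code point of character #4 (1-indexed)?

U+9477

Offset 0: leading byte 0xF0 = 11110000 → 4-byte char #1 = F0 9D B1 AD.
Offset 4: leading byte 0xF4 = 11110100 → 4-byte char #2 = F4 87 80 9C.
Offset 8: leading byte 0xF0 = 11110000 → 4-byte char #3 = F0 90 80 AB.
Offset 12: leading byte 0xE9 = 11101001 → 3-byte char #4 = E9 91 B7.
Leading byte 0xE9 = 11101001 matches 1110xxxx → 3-byte sequence.
Byte 1: 0xE9 = 11101001, payload 1001 (4 bits).
Byte 2: 0x91 = 10010001 (10xxxxxx ✓), payload 010001.
Byte 3: 0xB7 = 10110111 (10xxxxxx ✓), payload 110111.
Concatenate: 1001010001110111 = 0x9477 (16 bits → U+9477).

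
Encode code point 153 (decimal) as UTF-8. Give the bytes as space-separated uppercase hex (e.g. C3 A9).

C2 99

U+0099 = 0x99 = 153 decimal. In range U+0080–U+07FF → 2-byte form: 110xxxxx 10xxxxxx.
Binary (11 bits): 00010011001.
Split 5+6: 00010 | 011001.
Byte 1: 11000010 = 0xC2.
Byte 2: 10011001 = 0x99.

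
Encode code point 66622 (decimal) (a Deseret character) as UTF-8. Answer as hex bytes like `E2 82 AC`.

U+1043E = 0x1043E = 66622 decimal. In range U+10000–U+10FFFF → 4-byte form: 11110xxx 10xxxxxx 10xxxxxx 10xxxxxx.
Binary (21 bits): 000010000010000111110.
Split 3+6+6+6: 000 | 010000 | 010000 | 111110.
Byte 1: 11110000 = 0xF0.
Byte 2: 10010000 = 0x90.
Byte 3: 10010000 = 0x90.
Byte 4: 10111110 = 0xBE.

F0 90 90 BE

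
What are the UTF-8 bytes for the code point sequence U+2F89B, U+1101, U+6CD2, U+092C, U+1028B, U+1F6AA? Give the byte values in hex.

F0 AF A2 9B E1 84 81 E6 B3 92 E0 A4 AC F0 90 8A 8B F0 9F 9A AA

U+2F89B: 4-byte form → F0 AF A2 9B.
U+1101: 3-byte form → E1 84 81.
U+6CD2: 3-byte form → E6 B3 92.
U+092C: 3-byte form → E0 A4 AC.
U+1028B: 4-byte form → F0 90 8A 8B.
U+1F6AA: 4-byte form → F0 9F 9A AA.
Concatenated (21 bytes): F0 AF A2 9B E1 84 81 E6 B3 92 E0 A4 AC F0 90 8A 8B F0 9F 9A AA.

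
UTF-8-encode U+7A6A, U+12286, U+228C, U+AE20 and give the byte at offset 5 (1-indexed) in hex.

1-indexed offset 5 is 0-indexed offset 4.
U+7A6A → 3-byte form E7 A9 AA at offsets 0–2.
U+12286 → 4-byte form F0 92 8A 86 at offsets 3–6.
Offset 4 falls in char 2's range; it's byte 2 of F0 92 8A 86 = 0x92.

0x92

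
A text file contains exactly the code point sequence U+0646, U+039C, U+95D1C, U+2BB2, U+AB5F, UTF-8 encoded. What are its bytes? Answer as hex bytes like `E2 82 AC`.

U+0646: 2-byte form → D9 86.
U+039C: 2-byte form → CE 9C.
U+95D1C: 4-byte form → F2 95 B4 9C.
U+2BB2: 3-byte form → E2 AE B2.
U+AB5F: 3-byte form → EA AD 9F.
Concatenated (14 bytes): D9 86 CE 9C F2 95 B4 9C E2 AE B2 EA AD 9F.

D9 86 CE 9C F2 95 B4 9C E2 AE B2 EA AD 9F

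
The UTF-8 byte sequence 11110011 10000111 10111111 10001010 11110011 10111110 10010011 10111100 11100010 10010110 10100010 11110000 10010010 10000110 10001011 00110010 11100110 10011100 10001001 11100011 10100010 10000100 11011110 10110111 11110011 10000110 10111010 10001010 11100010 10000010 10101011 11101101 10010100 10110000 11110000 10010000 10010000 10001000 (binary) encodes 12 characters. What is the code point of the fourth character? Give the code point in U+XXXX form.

U+1218B

Offset 0: leading byte 0xF3 = 11110011 → 4-byte char #1 = F3 87 BF 8A.
Offset 4: leading byte 0xF3 = 11110011 → 4-byte char #2 = F3 BE 93 BC.
Offset 8: leading byte 0xE2 = 11100010 → 3-byte char #3 = E2 96 A2.
Offset 11: leading byte 0xF0 = 11110000 → 4-byte char #4 = F0 92 86 8B.
Leading byte 0xF0 = 11110000 matches 11110xxx → 4-byte sequence.
Byte 1: 0xF0 = 11110000, payload 000 (3 bits).
Byte 2: 0x92 = 10010010 (10xxxxxx ✓), payload 010010.
Byte 3: 0x86 = 10000110 (10xxxxxx ✓), payload 000110.
Byte 4: 0x8B = 10001011 (10xxxxxx ✓), payload 001011.
Concatenate: 000010010000110001011 = 0x1218B (21 bits → U+1218B).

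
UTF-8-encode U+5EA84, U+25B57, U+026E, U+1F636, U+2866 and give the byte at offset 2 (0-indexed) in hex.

0xAA

U+5EA84 → 4-byte form F1 9E AA 84 at offsets 0–3.
Offset 2 falls in char 1's range; it's byte 3 of F1 9E AA 84 = 0xAA.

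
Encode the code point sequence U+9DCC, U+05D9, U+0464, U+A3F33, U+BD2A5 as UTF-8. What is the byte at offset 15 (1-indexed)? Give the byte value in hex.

0xA5

1-indexed offset 15 is 0-indexed offset 14.
U+9DCC → 3-byte form E9 B7 8C at offsets 0–2.
U+05D9 → 2-byte form D7 99 at offsets 3–4.
U+0464 → 2-byte form D1 A4 at offsets 5–6.
U+A3F33 → 4-byte form F2 A3 BC B3 at offsets 7–10.
U+BD2A5 → 4-byte form F2 BD 8A A5 at offsets 11–14.
Offset 14 falls in char 5's range; it's byte 4 of F2 BD 8A A5 = 0xA5.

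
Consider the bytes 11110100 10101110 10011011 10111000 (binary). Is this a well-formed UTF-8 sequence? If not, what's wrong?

invalid (encodes a value above U+10FFFF)

Leading byte 0xF4 = 11110100 → 4-byte form.
Payload = 0x12E6F8, which exceeds U+10FFFF, the maximum Unicode code point. (Leading bytes F5–FF, or F4 followed by ≥ 0x90, are invalid.)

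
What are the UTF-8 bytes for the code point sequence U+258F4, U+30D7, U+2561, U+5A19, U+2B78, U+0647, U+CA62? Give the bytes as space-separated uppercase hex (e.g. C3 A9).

U+258F4: 4-byte form → F0 A5 A3 B4.
U+30D7: 3-byte form → E3 83 97.
U+2561: 3-byte form → E2 95 A1.
U+5A19: 3-byte form → E5 A8 99.
U+2B78: 3-byte form → E2 AD B8.
U+0647: 2-byte form → D9 87.
U+CA62: 3-byte form → EC A9 A2.
Concatenated (21 bytes): F0 A5 A3 B4 E3 83 97 E2 95 A1 E5 A8 99 E2 AD B8 D9 87 EC A9 A2.

F0 A5 A3 B4 E3 83 97 E2 95 A1 E5 A8 99 E2 AD B8 D9 87 EC A9 A2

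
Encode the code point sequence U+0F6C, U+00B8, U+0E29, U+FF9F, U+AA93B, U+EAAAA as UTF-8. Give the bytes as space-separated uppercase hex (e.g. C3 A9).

U+0F6C: 3-byte form → E0 BD AC.
U+00B8: 2-byte form → C2 B8.
U+0E29: 3-byte form → E0 B8 A9.
U+FF9F: 3-byte form → EF BE 9F.
U+AA93B: 4-byte form → F2 AA A4 BB.
U+EAAAA: 4-byte form → F3 AA AA AA.
Concatenated (19 bytes): E0 BD AC C2 B8 E0 B8 A9 EF BE 9F F2 AA A4 BB F3 AA AA AA.

E0 BD AC C2 B8 E0 B8 A9 EF BE 9F F2 AA A4 BB F3 AA AA AA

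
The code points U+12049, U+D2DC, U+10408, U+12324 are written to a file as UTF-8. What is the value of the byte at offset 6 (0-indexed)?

0x9C

U+12049 → 4-byte form F0 92 81 89 at offsets 0–3.
U+D2DC → 3-byte form ED 8B 9C at offsets 4–6.
Offset 6 falls in char 2's range; it's byte 3 of ED 8B 9C = 0x9C.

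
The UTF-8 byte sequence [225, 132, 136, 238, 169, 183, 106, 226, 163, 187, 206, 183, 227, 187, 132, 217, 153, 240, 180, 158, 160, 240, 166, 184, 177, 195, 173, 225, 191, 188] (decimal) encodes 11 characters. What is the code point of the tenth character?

Offset 0: leading byte 0xE1 = 11100001 → 3-byte char #1 = E1 84 88.
Offset 3: leading byte 0xEE = 11101110 → 3-byte char #2 = EE A9 B7.
Offset 6: leading byte 0x6A = 01101010 → 1-byte char #3 = 6A.
Offset 7: leading byte 0xE2 = 11100010 → 3-byte char #4 = E2 A3 BB.
Offset 10: leading byte 0xCE = 11001110 → 2-byte char #5 = CE B7.
Offset 12: leading byte 0xE3 = 11100011 → 3-byte char #6 = E3 BB 84.
Offset 15: leading byte 0xD9 = 11011001 → 2-byte char #7 = D9 99.
Offset 17: leading byte 0xF0 = 11110000 → 4-byte char #8 = F0 B4 9E A0.
Offset 21: leading byte 0xF0 = 11110000 → 4-byte char #9 = F0 A6 B8 B1.
Offset 25: leading byte 0xC3 = 11000011 → 2-byte char #10 = C3 AD.
Leading byte 0xC3 = 11000011 matches 110xxxxx → 2-byte sequence.
Byte 1: 0xC3 = 11000011, payload 00011 (5 bits).
Byte 2: 0xAD = 10101101 (10xxxxxx ✓), payload 101101.
Concatenate: 00011101101 = 0xED (11 bits → U+00ED).

U+00ED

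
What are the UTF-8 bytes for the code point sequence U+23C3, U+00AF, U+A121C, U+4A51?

U+23C3: 3-byte form → E2 8F 83.
U+00AF: 2-byte form → C2 AF.
U+A121C: 4-byte form → F2 A1 88 9C.
U+4A51: 3-byte form → E4 A9 91.
Concatenated (12 bytes): E2 8F 83 C2 AF F2 A1 88 9C E4 A9 91.

E2 8F 83 C2 AF F2 A1 88 9C E4 A9 91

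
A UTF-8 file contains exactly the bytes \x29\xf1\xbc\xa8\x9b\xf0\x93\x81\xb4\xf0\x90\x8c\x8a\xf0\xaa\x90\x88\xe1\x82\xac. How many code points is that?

Byte at offset 0: 0x29 = 00101001 → 1-byte char (#1). Advance 1.
Byte at offset 1: 0xF1 = 11110001 → 4-byte char (#2). Advance 4.
Byte at offset 5: 0xF0 = 11110000 → 4-byte char (#3). Advance 4.
Byte at offset 9: 0xF0 = 11110000 → 4-byte char (#4). Advance 4.
Byte at offset 13: 0xF0 = 11110000 → 4-byte char (#5). Advance 4.
Byte at offset 17: 0xE1 = 11100001 → 3-byte char (#6). Advance 3.
Reached end at offset 20 after 6 code points.

6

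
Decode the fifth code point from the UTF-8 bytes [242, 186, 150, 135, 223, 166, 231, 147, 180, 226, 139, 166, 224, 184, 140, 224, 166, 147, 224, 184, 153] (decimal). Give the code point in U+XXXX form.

U+0E0C

Offset 0: leading byte 0xF2 = 11110010 → 4-byte char #1 = F2 BA 96 87.
Offset 4: leading byte 0xDF = 11011111 → 2-byte char #2 = DF A6.
Offset 6: leading byte 0xE7 = 11100111 → 3-byte char #3 = E7 93 B4.
Offset 9: leading byte 0xE2 = 11100010 → 3-byte char #4 = E2 8B A6.
Offset 12: leading byte 0xE0 = 11100000 → 3-byte char #5 = E0 B8 8C.
Leading byte 0xE0 = 11100000 matches 1110xxxx → 3-byte sequence.
Byte 1: 0xE0 = 11100000, payload 0000 (4 bits).
Byte 2: 0xB8 = 10111000 (10xxxxxx ✓), payload 111000.
Byte 3: 0x8C = 10001100 (10xxxxxx ✓), payload 001100.
Concatenate: 0000111000001100 = 0xE0C (16 bits → U+0E0C).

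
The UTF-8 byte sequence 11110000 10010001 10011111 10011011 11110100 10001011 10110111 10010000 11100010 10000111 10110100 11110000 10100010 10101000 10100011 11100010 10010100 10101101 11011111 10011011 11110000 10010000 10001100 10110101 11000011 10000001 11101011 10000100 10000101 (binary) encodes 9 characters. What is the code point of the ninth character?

Offset 0: leading byte 0xF0 = 11110000 → 4-byte char #1 = F0 91 9F 9B.
Offset 4: leading byte 0xF4 = 11110100 → 4-byte char #2 = F4 8B B7 90.
Offset 8: leading byte 0xE2 = 11100010 → 3-byte char #3 = E2 87 B4.
Offset 11: leading byte 0xF0 = 11110000 → 4-byte char #4 = F0 A2 A8 A3.
Offset 15: leading byte 0xE2 = 11100010 → 3-byte char #5 = E2 94 AD.
Offset 18: leading byte 0xDF = 11011111 → 2-byte char #6 = DF 9B.
Offset 20: leading byte 0xF0 = 11110000 → 4-byte char #7 = F0 90 8C B5.
Offset 24: leading byte 0xC3 = 11000011 → 2-byte char #8 = C3 81.
Offset 26: leading byte 0xEB = 11101011 → 3-byte char #9 = EB 84 85.
Leading byte 0xEB = 11101011 matches 1110xxxx → 3-byte sequence.
Byte 1: 0xEB = 11101011, payload 1011 (4 bits).
Byte 2: 0x84 = 10000100 (10xxxxxx ✓), payload 000100.
Byte 3: 0x85 = 10000101 (10xxxxxx ✓), payload 000101.
Concatenate: 1011000100000101 = 0xB105 (16 bits → U+B105).

U+B105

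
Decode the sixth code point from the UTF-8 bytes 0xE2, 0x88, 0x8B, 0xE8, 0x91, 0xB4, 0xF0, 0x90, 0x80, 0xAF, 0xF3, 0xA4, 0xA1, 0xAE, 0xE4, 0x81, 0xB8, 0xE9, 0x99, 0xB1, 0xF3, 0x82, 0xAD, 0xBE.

U+9671

Offset 0: leading byte 0xE2 = 11100010 → 3-byte char #1 = E2 88 8B.
Offset 3: leading byte 0xE8 = 11101000 → 3-byte char #2 = E8 91 B4.
Offset 6: leading byte 0xF0 = 11110000 → 4-byte char #3 = F0 90 80 AF.
Offset 10: leading byte 0xF3 = 11110011 → 4-byte char #4 = F3 A4 A1 AE.
Offset 14: leading byte 0xE4 = 11100100 → 3-byte char #5 = E4 81 B8.
Offset 17: leading byte 0xE9 = 11101001 → 3-byte char #6 = E9 99 B1.
Leading byte 0xE9 = 11101001 matches 1110xxxx → 3-byte sequence.
Byte 1: 0xE9 = 11101001, payload 1001 (4 bits).
Byte 2: 0x99 = 10011001 (10xxxxxx ✓), payload 011001.
Byte 3: 0xB1 = 10110001 (10xxxxxx ✓), payload 110001.
Concatenate: 1001011001110001 = 0x9671 (16 bits → U+9671).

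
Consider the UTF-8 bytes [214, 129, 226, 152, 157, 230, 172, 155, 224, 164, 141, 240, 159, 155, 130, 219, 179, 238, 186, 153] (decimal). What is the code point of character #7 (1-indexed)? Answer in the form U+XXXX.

U+EE99

Offset 0: leading byte 0xD6 = 11010110 → 2-byte char #1 = D6 81.
Offset 2: leading byte 0xE2 = 11100010 → 3-byte char #2 = E2 98 9D.
Offset 5: leading byte 0xE6 = 11100110 → 3-byte char #3 = E6 AC 9B.
Offset 8: leading byte 0xE0 = 11100000 → 3-byte char #4 = E0 A4 8D.
Offset 11: leading byte 0xF0 = 11110000 → 4-byte char #5 = F0 9F 9B 82.
Offset 15: leading byte 0xDB = 11011011 → 2-byte char #6 = DB B3.
Offset 17: leading byte 0xEE = 11101110 → 3-byte char #7 = EE BA 99.
Leading byte 0xEE = 11101110 matches 1110xxxx → 3-byte sequence.
Byte 1: 0xEE = 11101110, payload 1110 (4 bits).
Byte 2: 0xBA = 10111010 (10xxxxxx ✓), payload 111010.
Byte 3: 0x99 = 10011001 (10xxxxxx ✓), payload 011001.
Concatenate: 1110111010011001 = 0xEE99 (16 bits → U+EE99).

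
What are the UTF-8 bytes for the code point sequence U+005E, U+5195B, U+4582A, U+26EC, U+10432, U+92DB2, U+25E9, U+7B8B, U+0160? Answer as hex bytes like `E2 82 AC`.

5E F1 91 A5 9B F1 85 A0 AA E2 9B AC F0 90 90 B2 F2 92 B6 B2 E2 97 A9 E7 AE 8B C5 A0

U+005E: 1-byte form → 5E.
U+5195B: 4-byte form → F1 91 A5 9B.
U+4582A: 4-byte form → F1 85 A0 AA.
U+26EC: 3-byte form → E2 9B AC.
U+10432: 4-byte form → F0 90 90 B2.
U+92DB2: 4-byte form → F2 92 B6 B2.
U+25E9: 3-byte form → E2 97 A9.
U+7B8B: 3-byte form → E7 AE 8B.
U+0160: 2-byte form → C5 A0.
Concatenated (28 bytes): 5E F1 91 A5 9B F1 85 A0 AA E2 9B AC F0 90 90 B2 F2 92 B6 B2 E2 97 A9 E7 AE 8B C5 A0.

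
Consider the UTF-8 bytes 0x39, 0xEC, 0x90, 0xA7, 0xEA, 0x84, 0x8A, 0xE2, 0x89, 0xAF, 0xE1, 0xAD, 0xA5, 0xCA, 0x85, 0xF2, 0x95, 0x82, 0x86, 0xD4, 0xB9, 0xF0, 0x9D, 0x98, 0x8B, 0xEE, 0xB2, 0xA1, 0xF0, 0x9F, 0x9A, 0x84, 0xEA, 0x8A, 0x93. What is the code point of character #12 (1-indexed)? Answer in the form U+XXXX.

U+A293

Offset 0: leading byte 0x39 = 00111001 → 1-byte char #1 = 39.
Offset 1: leading byte 0xEC = 11101100 → 3-byte char #2 = EC 90 A7.
Offset 4: leading byte 0xEA = 11101010 → 3-byte char #3 = EA 84 8A.
Offset 7: leading byte 0xE2 = 11100010 → 3-byte char #4 = E2 89 AF.
Offset 10: leading byte 0xE1 = 11100001 → 3-byte char #5 = E1 AD A5.
Offset 13: leading byte 0xCA = 11001010 → 2-byte char #6 = CA 85.
Offset 15: leading byte 0xF2 = 11110010 → 4-byte char #7 = F2 95 82 86.
Offset 19: leading byte 0xD4 = 11010100 → 2-byte char #8 = D4 B9.
Offset 21: leading byte 0xF0 = 11110000 → 4-byte char #9 = F0 9D 98 8B.
Offset 25: leading byte 0xEE = 11101110 → 3-byte char #10 = EE B2 A1.
Offset 28: leading byte 0xF0 = 11110000 → 4-byte char #11 = F0 9F 9A 84.
Offset 32: leading byte 0xEA = 11101010 → 3-byte char #12 = EA 8A 93.
Leading byte 0xEA = 11101010 matches 1110xxxx → 3-byte sequence.
Byte 1: 0xEA = 11101010, payload 1010 (4 bits).
Byte 2: 0x8A = 10001010 (10xxxxxx ✓), payload 001010.
Byte 3: 0x93 = 10010011 (10xxxxxx ✓), payload 010011.
Concatenate: 1010001010010011 = 0xA293 (16 bits → U+A293).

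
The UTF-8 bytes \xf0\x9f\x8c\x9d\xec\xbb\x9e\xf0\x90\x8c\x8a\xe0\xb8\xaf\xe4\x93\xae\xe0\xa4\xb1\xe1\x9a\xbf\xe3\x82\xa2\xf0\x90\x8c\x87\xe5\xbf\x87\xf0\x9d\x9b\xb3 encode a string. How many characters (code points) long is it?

Byte at offset 0: 0xF0 = 11110000 → 4-byte char (#1). Advance 4.
Byte at offset 4: 0xEC = 11101100 → 3-byte char (#2). Advance 3.
Byte at offset 7: 0xF0 = 11110000 → 4-byte char (#3). Advance 4.
Byte at offset 11: 0xE0 = 11100000 → 3-byte char (#4). Advance 3.
Byte at offset 14: 0xE4 = 11100100 → 3-byte char (#5). Advance 3.
Byte at offset 17: 0xE0 = 11100000 → 3-byte char (#6). Advance 3.
Byte at offset 20: 0xE1 = 11100001 → 3-byte char (#7). Advance 3.
Byte at offset 23: 0xE3 = 11100011 → 3-byte char (#8). Advance 3.
Byte at offset 26: 0xF0 = 11110000 → 4-byte char (#9). Advance 4.
Byte at offset 30: 0xE5 = 11100101 → 3-byte char (#10). Advance 3.
Byte at offset 33: 0xF0 = 11110000 → 4-byte char (#11). Advance 4.
Reached end at offset 37 after 11 code points.

11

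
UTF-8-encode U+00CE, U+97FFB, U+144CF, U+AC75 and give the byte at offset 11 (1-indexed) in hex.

0xEA

1-indexed offset 11 is 0-indexed offset 10.
U+00CE → 2-byte form C3 8E at offsets 0–1.
U+97FFB → 4-byte form F2 97 BF BB at offsets 2–5.
U+144CF → 4-byte form F0 94 93 8F at offsets 6–9.
U+AC75 → 3-byte form EA B1 B5 at offsets 10–12.
Offset 10 falls in char 4's range; it's byte 1 of EA B1 B5 = 0xEA.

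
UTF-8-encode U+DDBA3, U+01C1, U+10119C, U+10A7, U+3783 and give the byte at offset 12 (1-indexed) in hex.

0x82

1-indexed offset 12 is 0-indexed offset 11.
U+DDBA3 → 4-byte form F3 9D AE A3 at offsets 0–3.
U+01C1 → 2-byte form C7 81 at offsets 4–5.
U+10119C → 4-byte form F4 81 86 9C at offsets 6–9.
U+10A7 → 3-byte form E1 82 A7 at offsets 10–12.
Offset 11 falls in char 4's range; it's byte 2 of E1 82 A7 = 0x82.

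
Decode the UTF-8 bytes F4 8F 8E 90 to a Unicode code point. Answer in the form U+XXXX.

U+10F390

Leading byte 0xF4 = 11110100 matches 11110xxx → 4-byte sequence.
Byte 1: 0xF4 = 11110100, payload 100 (3 bits).
Byte 2: 0x8F = 10001111 (10xxxxxx ✓), payload 001111.
Byte 3: 0x8E = 10001110 (10xxxxxx ✓), payload 001110.
Byte 4: 0x90 = 10010000 (10xxxxxx ✓), payload 010000.
Concatenate: 100001111001110010000 = 0x10F390 (21 bits → U+10F390).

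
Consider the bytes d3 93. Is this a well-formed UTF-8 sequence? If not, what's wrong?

Leading byte 0xD3 = 11010011 → 2-byte form.
Continuation bytes 0x93=10010011 all match 10xxxxxx.
Decoded value 0x4D3 is ≥ 0x80 (shortest form) and not a surrogate.

valid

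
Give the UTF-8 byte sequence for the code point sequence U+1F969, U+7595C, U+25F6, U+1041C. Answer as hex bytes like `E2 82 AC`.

U+1F969: 4-byte form → F0 9F A5 A9.
U+7595C: 4-byte form → F1 B5 A5 9C.
U+25F6: 3-byte form → E2 97 B6.
U+1041C: 4-byte form → F0 90 90 9C.
Concatenated (15 bytes): F0 9F A5 A9 F1 B5 A5 9C E2 97 B6 F0 90 90 9C.

F0 9F A5 A9 F1 B5 A5 9C E2 97 B6 F0 90 90 9C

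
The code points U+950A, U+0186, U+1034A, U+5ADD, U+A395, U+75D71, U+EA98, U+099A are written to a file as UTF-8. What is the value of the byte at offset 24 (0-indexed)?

0x9A

U+950A → 3-byte form E9 94 8A at offsets 0–2.
U+0186 → 2-byte form C6 86 at offsets 3–4.
U+1034A → 4-byte form F0 90 8D 8A at offsets 5–8.
U+5ADD → 3-byte form E5 AB 9D at offsets 9–11.
U+A395 → 3-byte form EA 8E 95 at offsets 12–14.
U+75D71 → 4-byte form F1 B5 B5 B1 at offsets 15–18.
U+EA98 → 3-byte form EE AA 98 at offsets 19–21.
U+099A → 3-byte form E0 A6 9A at offsets 22–24.
Offset 24 falls in char 8's range; it's byte 3 of E0 A6 9A = 0x9A.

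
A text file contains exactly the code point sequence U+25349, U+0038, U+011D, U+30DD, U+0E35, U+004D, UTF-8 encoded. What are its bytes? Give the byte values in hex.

U+25349: 4-byte form → F0 A5 8D 89.
U+0038: 1-byte form → 38.
U+011D: 2-byte form → C4 9D.
U+30DD: 3-byte form → E3 83 9D.
U+0E35: 3-byte form → E0 B8 B5.
U+004D: 1-byte form → 4D.
Concatenated (14 bytes): F0 A5 8D 89 38 C4 9D E3 83 9D E0 B8 B5 4D.

F0 A5 8D 89 38 C4 9D E3 83 9D E0 B8 B5 4D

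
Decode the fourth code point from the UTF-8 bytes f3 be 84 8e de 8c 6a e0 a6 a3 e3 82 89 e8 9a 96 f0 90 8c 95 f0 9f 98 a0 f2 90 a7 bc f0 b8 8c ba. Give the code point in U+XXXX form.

U+09A3

Offset 0: leading byte 0xF3 = 11110011 → 4-byte char #1 = F3 BE 84 8E.
Offset 4: leading byte 0xDE = 11011110 → 2-byte char #2 = DE 8C.
Offset 6: leading byte 0x6A = 01101010 → 1-byte char #3 = 6A.
Offset 7: leading byte 0xE0 = 11100000 → 3-byte char #4 = E0 A6 A3.
Leading byte 0xE0 = 11100000 matches 1110xxxx → 3-byte sequence.
Byte 1: 0xE0 = 11100000, payload 0000 (4 bits).
Byte 2: 0xA6 = 10100110 (10xxxxxx ✓), payload 100110.
Byte 3: 0xA3 = 10100011 (10xxxxxx ✓), payload 100011.
Concatenate: 0000100110100011 = 0x9A3 (16 bits → U+09A3).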